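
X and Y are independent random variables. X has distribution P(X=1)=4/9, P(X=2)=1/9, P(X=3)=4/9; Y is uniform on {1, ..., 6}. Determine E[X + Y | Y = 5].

7

P(Y = 5) = 1/6.
Summing (X+Y)·P(x,y) over outcomes with Y = 5 gives 7/6.
E[X + Y | Y = 5] = (7/6) / (1/6) = 7.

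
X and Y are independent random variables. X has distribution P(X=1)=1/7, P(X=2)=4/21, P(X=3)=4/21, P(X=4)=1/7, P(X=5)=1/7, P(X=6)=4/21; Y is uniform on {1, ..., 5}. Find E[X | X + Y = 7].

71/18

P(X + Y = 7) = 6/35.
Summing X·P(x,y) over outcomes with X + Y = 7 gives 71/105.
E[X | X + Y = 7] = (71/105) / (6/35) = 71/18.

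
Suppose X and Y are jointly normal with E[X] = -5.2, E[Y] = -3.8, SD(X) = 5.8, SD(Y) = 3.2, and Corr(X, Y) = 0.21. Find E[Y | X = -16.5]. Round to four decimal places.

The regression of Y on X has slope ρ·σ_Y/σ_X and passes through (μ_X, μ_Y).
E[Y | X=-16.5] = -3.8 + (0.21)·(3.2/5.8)·(-16.5 − (-5.2)) = -3.8 + (0.11586)·(-11.3) = -5.1092.

-5.1092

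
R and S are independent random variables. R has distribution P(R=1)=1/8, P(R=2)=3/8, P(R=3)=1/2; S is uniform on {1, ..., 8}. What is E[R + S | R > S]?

P(R > S) = 11/64.
Summing (R+S)·P(x,y) over outcomes with R > S gives 45/64.
E[R + S | R > S] = (45/64) / (11/64) = 45/11.

45/11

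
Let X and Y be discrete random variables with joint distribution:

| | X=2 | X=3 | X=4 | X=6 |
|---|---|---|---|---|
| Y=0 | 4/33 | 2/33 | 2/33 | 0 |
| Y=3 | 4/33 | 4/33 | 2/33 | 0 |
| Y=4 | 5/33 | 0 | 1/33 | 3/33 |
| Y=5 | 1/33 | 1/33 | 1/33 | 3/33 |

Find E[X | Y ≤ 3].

25/9

P(Y ≤ 3) = 6/11.
Σ X·P over the event = 2·(4/33) + 2·(4/33) + 3·(2/33) + 3·(4/33) + 4·(2/33) + 4·(2/33) = 50/33.
E[X | Y ≤ 3] = (50/33) / (6/11) = 25/9.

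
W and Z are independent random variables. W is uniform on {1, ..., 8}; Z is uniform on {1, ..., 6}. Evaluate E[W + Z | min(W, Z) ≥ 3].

P(min(W, Z) ≥ 3) = 1/2.
Summing (W+Z)·P(x,y) over outcomes with min(W, Z) ≥ 3 gives 5.
E[W + Z | min(W, Z) ≥ 3] = (5) / (1/2) = 10.

10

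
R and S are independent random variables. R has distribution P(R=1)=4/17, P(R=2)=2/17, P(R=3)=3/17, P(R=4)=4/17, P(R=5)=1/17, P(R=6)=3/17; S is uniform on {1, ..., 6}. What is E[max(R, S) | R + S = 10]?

47/8

P(R + S = 10) = 4/51.
Summing max(R,S)·P(x,y) over outcomes with R + S = 10 gives 47/102.
E[max(R, S) | R + S = 10] = (47/102) / (4/51) = 47/8.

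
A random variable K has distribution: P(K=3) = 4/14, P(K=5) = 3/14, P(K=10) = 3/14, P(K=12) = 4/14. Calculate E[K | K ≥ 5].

P(K ≥ 5) = 5/7.
Σ over the event: 5·3/14 + 10·3/14 + 12·2/7 = 93/14.
E[K | K ≥ 5] = (93/14) / (5/7) = 93/10.

93/10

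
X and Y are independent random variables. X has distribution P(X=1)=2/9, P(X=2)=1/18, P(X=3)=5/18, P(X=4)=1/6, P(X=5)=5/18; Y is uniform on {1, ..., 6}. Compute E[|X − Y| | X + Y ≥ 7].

P(X + Y ≥ 7) = 29/54.
Summing |X−Y|·P(x,y) over outcomes with X + Y ≥ 7 gives 26/27.
E[|X − Y| | X + Y ≥ 7] = (26/27) / (29/54) = 52/29.

52/29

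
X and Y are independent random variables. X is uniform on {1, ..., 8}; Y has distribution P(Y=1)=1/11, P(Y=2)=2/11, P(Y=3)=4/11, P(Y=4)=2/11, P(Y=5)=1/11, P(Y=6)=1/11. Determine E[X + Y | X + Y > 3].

P(X + Y > 3) = 21/22.
Summing (X+Y)·P(x,y) over outcomes with X + Y > 3 gives 673/88.
E[X + Y | X + Y > 3] = (673/88) / (21/22) = 673/84.

673/84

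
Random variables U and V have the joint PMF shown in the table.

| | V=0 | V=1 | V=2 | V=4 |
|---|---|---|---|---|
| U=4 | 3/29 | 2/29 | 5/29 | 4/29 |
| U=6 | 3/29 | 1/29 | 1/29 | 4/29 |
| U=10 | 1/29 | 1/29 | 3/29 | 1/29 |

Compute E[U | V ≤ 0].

40/7

P(V ≤ 0) = 7/29.
Σ U·P over the event = 4·(3/29) + 6·(3/29) + 10·(1/29) = 40/29.
E[U | V ≤ 0] = (40/29) / (7/29) = 40/7.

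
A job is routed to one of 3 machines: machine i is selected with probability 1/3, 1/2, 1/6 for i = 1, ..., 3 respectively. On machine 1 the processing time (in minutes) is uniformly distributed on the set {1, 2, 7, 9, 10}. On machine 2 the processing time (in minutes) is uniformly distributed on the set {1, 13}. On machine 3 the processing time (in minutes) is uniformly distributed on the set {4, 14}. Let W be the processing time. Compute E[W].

104/15

E[W | machine 1] = (1+2+7+9+10)/5 = 29/5.
E[W | machine 2] = (1+13)/2 = 7.
E[W | machine 3] = (4+14)/2 = 9.
By the law of total expectation,
E[W] = (1/3)·(29/5) + (1/2)·(7) + (1/6)·(9) = 104/15.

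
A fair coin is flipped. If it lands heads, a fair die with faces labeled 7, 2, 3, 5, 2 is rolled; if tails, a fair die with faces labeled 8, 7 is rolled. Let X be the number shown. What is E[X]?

E[X | heads] = (7+2+3+5+2)/5 = 19/5.
E[X | tails] = (8+7)/2 = 15/2.
By the law of total expectation,
E[X] = (1/2)·(19/5) + (1/2)·(15/2) = 113/20.

113/20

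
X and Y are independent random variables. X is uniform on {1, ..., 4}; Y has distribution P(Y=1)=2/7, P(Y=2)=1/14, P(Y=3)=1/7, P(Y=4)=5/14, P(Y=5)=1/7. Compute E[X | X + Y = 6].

P(X + Y = 6) = 5/28.
Summing X·P(x,y) over outcomes with X + Y = 6 gives 11/28.
E[X | X + Y = 6] = (11/28) / (5/28) = 11/5.

11/5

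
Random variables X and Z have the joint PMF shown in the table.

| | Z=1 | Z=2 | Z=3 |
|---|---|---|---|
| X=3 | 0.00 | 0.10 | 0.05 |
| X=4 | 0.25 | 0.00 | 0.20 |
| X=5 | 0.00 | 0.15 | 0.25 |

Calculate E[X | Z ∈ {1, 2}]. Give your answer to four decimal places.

P(Z ∈ {1, 2}) = 0.50.
Σ X·P over the event = 3·(0.10) + 4·(0.25) + 5·(0.15) = 2.05.
E[X | Z ∈ {1, 2}] = (2.05) / (0.50) = 4.1000.

4.1000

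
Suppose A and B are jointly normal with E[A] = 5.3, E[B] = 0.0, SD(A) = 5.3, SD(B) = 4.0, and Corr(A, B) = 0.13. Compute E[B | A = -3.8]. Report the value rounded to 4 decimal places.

The regression of B on A has slope ρ·σ_B/σ_A and passes through (μ_A, μ_B).
E[B | A=-3.8] = 0.0 + (0.13)·(4.0/5.3)·(-3.8 − (5.3)) = 0.0 + (0.098113)·(-9.1) = -0.8928.

-0.8928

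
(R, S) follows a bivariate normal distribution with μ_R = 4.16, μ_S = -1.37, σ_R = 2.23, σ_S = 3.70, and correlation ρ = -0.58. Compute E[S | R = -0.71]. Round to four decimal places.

3.3166

E[S | R=x] = μ_S + ρ(σ_S/σ_R)(x − μ_R) for jointly normal variables.
E[S | R=-0.71] = -1.37 + (-0.58)·(3.70/2.23)·(-0.71 − (4.16)) = -1.37 + (-0.962332)·(-4.87) = 3.3166.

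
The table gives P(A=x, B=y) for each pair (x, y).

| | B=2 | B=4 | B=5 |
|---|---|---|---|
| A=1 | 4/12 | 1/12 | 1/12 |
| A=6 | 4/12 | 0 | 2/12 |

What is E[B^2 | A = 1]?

P(A = 1) = 1/2.
Σ B^2·P over the event = 4·(4/12) + 16·(1/12) + 25·(1/12) = 19/4.
E[B^2 | A = 1] = (19/4) / (1/2) = 19/2.

19/2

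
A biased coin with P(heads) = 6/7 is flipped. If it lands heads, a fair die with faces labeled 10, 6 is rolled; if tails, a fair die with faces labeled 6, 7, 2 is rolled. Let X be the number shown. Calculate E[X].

53/7

E[X | heads] = (10+6)/2 = 8.
E[X | tails] = (6+7+2)/3 = 5.
E[X] = (6/7)·(8) + (1/7)·(5) = 53/7.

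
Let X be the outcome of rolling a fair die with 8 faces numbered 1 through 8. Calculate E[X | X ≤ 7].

4

Given X ≤ 7, X is equally likely to be any of {1, 2, 3, 4, 5, 6, 7}.
E[X | X ≤ 7] = (1 + 2 + 3 + 4 + 5 + 6 + 7) / 7 = 4.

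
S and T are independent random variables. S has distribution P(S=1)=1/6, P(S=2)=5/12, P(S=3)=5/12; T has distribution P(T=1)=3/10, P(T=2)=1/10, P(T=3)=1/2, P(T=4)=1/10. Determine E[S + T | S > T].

P(S > T) = 7/24.
Summing (S+T)·P(x,y) over outcomes with S > T gives 13/12.
E[S + T | S > T] = (13/12) / (7/24) = 26/7.

26/7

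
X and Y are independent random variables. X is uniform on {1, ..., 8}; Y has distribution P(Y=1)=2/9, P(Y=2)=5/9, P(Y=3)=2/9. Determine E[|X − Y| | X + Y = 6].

P(X + Y = 6) = 1/8.
Summing |X−Y|·P(x,y) over outcomes with X + Y = 6 gives 1/4.
E[|X − Y| | X + Y = 6] = (1/4) / (1/8) = 2.

2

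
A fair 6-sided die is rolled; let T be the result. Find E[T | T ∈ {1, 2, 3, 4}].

P(T ∈ {1, 2, 3, 4}) = 2/3.
Σ over the event: 1·1/6 + 2·1/6 + 3·1/6 + 4·1/6 = 5/3.
E[T | T ∈ {1, 2, 3, 4}] = (5/3) / (2/3) = 5/2.

5/2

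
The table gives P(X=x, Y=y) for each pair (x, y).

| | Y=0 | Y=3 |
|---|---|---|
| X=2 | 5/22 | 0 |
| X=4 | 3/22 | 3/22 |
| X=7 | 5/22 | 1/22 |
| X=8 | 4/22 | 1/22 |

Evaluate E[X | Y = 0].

89/17

P(Y = 0) = 17/22.
Σ X·P over the event = 2·(5/22) + 4·(3/22) + 7·(5/22) + 8·(4/22) = 89/22.
E[X | Y = 0] = (89/22) / (17/22) = 89/17.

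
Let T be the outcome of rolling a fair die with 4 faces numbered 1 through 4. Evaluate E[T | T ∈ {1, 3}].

P(T ∈ {1, 3}) = 1/2.
Σ over the event: 1·1/4 + 3·1/4 = 1.
E[T | T ∈ {1, 3}] = (1) / (1/2) = 2.

2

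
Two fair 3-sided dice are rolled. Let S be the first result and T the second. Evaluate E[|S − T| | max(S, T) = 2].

2/3

Outcomes with max(S, T) = 2: (1,2), (2,1), (2,2), each with probability 1/9.
E[|S − T| | max(S, T) = 2] = (1 + 1 + 0) / 3 = 2/3.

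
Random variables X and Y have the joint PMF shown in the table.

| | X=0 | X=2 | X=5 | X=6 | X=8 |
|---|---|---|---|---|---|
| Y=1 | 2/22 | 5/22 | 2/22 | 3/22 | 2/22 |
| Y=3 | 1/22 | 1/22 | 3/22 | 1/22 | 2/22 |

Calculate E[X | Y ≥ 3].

39/8

P(Y ≥ 3) = 4/11.
Σ X·P over the event = 0·(1/22) + 2·(1/22) + 5·(3/22) + 6·(1/22) + 8·(2/22) = 39/22.
E[X | Y ≥ 3] = (39/22) / (4/11) = 39/8.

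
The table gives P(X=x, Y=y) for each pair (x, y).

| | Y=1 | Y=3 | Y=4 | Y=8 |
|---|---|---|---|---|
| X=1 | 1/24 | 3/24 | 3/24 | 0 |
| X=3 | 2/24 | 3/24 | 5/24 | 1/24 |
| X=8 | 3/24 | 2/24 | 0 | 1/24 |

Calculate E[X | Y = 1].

31/6

P(Y = 1) = 1/4.
Summing X·P(X=x,Y=y) over the conditioning event gives 31/24.
E[X | Y = 1] = (31/24) / (1/4) = 31/6.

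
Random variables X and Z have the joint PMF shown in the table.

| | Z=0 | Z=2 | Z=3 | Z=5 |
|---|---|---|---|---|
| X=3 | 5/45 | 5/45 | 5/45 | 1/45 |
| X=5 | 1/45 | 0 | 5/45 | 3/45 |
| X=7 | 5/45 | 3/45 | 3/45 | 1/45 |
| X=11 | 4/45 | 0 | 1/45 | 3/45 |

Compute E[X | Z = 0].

P(Z = 0) = 1/3.
Summing X·P(X=x,Z=y) over the conditioning event gives 11/5.
E[X | Z = 0] = (11/5) / (1/3) = 33/5.

33/5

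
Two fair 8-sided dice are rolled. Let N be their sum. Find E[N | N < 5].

P(N < 5) = 3/32.
Σ over the event: 2·1/64 + 3·1/32 + 4·3/64 = 5/16.
E[N | N < 5] = (5/16) / (3/32) = 10/3.

10/3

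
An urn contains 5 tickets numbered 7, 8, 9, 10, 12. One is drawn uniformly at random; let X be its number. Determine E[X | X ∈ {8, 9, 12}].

P(X ∈ {8, 9, 12}) = 3/5.
Σ over the event: 8·1/5 + 9·1/5 + 12·1/5 = 29/5.
E[X | X ∈ {8, 9, 12}] = (29/5) / (3/5) = 29/3.

29/3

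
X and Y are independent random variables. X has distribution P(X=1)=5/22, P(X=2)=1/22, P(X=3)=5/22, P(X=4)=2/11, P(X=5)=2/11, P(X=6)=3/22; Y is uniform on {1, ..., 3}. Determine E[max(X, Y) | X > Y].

P(X > Y) = 2/3.
Summing max(X,Y)·P(x,y) over outcomes with X > Y gives 97/33.
E[max(X, Y) | X > Y] = (97/33) / (2/3) = 97/22.

97/22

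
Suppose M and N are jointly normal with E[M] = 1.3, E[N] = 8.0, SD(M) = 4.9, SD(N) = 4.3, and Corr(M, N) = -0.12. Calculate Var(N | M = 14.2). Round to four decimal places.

18.2237

Var(N | M=x) = (1 − ρ²)·σ_N².
Var(N | M=14.2) = (4.3)²·(1 − (-0.12)²) = 18.49·0.9856 = 18.2237.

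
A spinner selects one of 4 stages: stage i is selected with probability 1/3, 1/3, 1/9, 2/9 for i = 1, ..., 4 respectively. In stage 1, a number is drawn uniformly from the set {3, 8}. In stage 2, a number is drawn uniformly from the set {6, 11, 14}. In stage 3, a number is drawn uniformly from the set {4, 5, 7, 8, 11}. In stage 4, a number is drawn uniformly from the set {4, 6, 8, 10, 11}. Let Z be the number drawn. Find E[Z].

701/90

E[Z | stage 1] = (3+8)/2 = 11/2.
E[Z | stage 2] = (6+11+14)/3 = 31/3.
E[Z | stage 3] = (4+5+7+8+11)/5 = 7.
E[Z | stage 4] = (4+6+8+10+11)/5 = 39/5.
E[Z] = (1/3)·(11/2) + (1/3)·(31/3) + (1/9)·(7) + (2/9)·(39/5) = 701/90.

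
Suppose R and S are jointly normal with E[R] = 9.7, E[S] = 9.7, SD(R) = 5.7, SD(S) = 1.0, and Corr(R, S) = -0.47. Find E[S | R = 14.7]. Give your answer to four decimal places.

For a bivariate normal, E[S | R=x] = μ_S + ρ·(σ_S/σ_R)·(x − μ_R).
E[S | R=14.7] = 9.7 + (-0.47)·(1.0/5.7)·(14.7 − (9.7)) = 9.7 + (-0.082456)·(5) = 9.2877.

9.2877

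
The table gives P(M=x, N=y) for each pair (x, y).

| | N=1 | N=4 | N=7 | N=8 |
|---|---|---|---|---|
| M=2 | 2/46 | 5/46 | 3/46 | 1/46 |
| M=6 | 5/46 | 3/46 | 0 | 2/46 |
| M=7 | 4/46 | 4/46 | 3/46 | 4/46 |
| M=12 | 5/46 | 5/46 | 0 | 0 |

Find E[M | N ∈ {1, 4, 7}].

P(N ∈ {1, 4, 7}) = 39/46.
Summing M·P(M=x,N=y) over the conditioning event gives 265/46.
E[M | N ∈ {1, 4, 7}] = (265/46) / (39/46) = 265/39.

265/39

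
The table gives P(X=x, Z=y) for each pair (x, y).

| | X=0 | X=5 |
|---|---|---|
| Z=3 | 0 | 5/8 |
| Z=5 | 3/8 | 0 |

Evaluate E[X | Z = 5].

0

P(Z = 5) = 3/8.
Σ X·P over the event = 0·(3/8) = 0.
E[X | Z = 5] = (0) / (3/8) = 0.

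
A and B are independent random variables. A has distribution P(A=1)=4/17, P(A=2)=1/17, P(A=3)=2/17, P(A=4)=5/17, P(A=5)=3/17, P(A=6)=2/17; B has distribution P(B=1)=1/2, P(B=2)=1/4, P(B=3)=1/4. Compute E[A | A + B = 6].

P(A + B = 6) = 13/68.
Summing A·P(x,y) over outcomes with A + B = 6 gives 14/17.
E[A | A + B = 6] = (14/17) / (13/68) = 56/13.

56/13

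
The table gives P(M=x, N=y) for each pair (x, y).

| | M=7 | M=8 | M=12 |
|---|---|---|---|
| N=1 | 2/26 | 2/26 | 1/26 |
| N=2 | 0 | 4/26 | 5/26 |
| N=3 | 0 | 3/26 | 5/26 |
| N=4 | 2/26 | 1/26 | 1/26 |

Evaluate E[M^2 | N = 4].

153/2

P(N = 4) = 2/13.
Summing M^2·P(M=x,N=y) over the conditioning event gives 153/13.
E[M^2 | N = 4] = (153/13) / (2/13) = 153/2.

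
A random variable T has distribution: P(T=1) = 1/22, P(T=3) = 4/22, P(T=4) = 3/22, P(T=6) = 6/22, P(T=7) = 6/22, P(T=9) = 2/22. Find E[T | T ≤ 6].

61/14

P(T ≤ 6) = 7/11.
Σ over the event: 1·1/22 + 3·2/11 + 4·3/22 + 6·3/11 = 61/22.
E[T | T ≤ 6] = (61/22) / (7/11) = 61/14.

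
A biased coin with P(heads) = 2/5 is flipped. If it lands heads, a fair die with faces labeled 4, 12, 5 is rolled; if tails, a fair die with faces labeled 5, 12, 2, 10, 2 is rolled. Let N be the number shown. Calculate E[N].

163/25

E[N | heads] = (4+12+5)/3 = 7.
E[N | tails] = (5+12+2+10+2)/5 = 31/5.
E[N] = (2/5)·(7) + (3/5)·(31/5) = 163/25.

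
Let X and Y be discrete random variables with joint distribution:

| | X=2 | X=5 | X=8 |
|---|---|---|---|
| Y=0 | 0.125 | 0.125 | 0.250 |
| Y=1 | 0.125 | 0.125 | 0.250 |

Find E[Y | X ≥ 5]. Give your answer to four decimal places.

P(X ≥ 5) = 0.750.
Summing Y·P(X=x,Y=y) over the conditioning event gives 0.375.
E[Y | X ≥ 5] = (0.375) / (0.750) = 0.5000.

0.5000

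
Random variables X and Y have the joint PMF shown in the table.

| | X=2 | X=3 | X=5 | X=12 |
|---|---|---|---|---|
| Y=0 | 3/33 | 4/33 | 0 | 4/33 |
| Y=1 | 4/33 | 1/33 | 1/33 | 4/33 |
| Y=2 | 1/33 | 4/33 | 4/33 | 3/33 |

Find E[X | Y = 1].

P(Y = 1) = 10/33.
Summing X·P(X=x,Y=y) over the conditioning event gives 64/33.
E[X | Y = 1] = (64/33) / (10/33) = 32/5.

32/5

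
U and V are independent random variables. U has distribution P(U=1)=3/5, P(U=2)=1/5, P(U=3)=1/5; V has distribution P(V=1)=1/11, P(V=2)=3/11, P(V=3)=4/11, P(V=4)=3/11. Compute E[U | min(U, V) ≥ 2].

P(min(U, V) ≥ 2) = 4/11.
Summing U·P(x,y) over outcomes with min(U, V) ≥ 2 gives 10/11.
E[U | min(U, V) ≥ 2] = (10/11) / (4/11) = 5/2.

5/2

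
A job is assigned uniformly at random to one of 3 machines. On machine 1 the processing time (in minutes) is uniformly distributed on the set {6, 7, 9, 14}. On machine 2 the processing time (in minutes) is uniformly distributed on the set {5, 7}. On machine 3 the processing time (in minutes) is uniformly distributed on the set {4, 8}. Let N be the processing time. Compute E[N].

7

E[N | machine 1] = (6+7+9+14)/4 = 9.
E[N | machine 2] = (5+7)/2 = 6.
E[N | machine 3] = (4+8)/2 = 6.
E[N] = (1/3)·(9) + (1/3)·(6) + (1/3)·(6) = 7.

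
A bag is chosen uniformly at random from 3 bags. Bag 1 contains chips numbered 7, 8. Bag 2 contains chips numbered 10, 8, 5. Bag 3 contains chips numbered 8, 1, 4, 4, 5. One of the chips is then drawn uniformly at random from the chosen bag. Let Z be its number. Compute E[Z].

E[Z | bag 1] = (7+8)/2 = 15/2.
E[Z | bag 2] = (10+8+5)/3 = 23/3.
E[Z | bag 3] = (8+1+4+4+5)/5 = 22/5.
By the law of total expectation,
E[Z] = (1/3)·(15/2) + (1/3)·(23/3) + (1/3)·(22/5) = 587/90.

587/90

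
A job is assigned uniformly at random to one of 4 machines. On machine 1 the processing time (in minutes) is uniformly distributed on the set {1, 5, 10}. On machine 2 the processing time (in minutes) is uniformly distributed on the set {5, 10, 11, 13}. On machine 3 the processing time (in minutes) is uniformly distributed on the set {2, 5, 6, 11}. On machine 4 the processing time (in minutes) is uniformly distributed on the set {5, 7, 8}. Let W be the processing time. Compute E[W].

111/16

E[W | machine 1] = (1+5+10)/3 = 16/3.
E[W | machine 2] = (5+10+11+13)/4 = 39/4.
E[W | machine 3] = (2+5+6+11)/4 = 6.
E[W | machine 4] = (5+7+8)/3 = 20/3.
E[W] = (1/4)·(16/3) + (1/4)·(39/4) + (1/4)·(6) + (1/4)·(20/3) = 111/16.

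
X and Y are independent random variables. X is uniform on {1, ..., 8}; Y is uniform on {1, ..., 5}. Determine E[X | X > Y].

29/5

P(X > Y) = 5/8.
Summing X·P(x,y) over outcomes with X > Y gives 29/8.
E[X | X > Y] = (29/8) / (5/8) = 29/5.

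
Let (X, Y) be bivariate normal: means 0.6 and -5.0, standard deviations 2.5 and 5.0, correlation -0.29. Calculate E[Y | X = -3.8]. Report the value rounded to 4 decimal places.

-2.4480

The regression of Y on X has slope ρ·σ_Y/σ_X and passes through (μ_X, μ_Y).
E[Y | X=-3.8] = -5.0 + (-0.29)·(5.0/2.5)·(-3.8 − (0.6)) = -5.0 + (-0.58)·(-4.4) = -2.4480.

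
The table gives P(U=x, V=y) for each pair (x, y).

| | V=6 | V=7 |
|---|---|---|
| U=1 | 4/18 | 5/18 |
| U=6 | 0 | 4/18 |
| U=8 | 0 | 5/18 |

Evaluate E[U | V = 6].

1

P(V = 6) = 2/9.
Σ U·P over the event = 1·(4/18) = 2/9.
E[U | V = 6] = (2/9) / (2/9) = 1.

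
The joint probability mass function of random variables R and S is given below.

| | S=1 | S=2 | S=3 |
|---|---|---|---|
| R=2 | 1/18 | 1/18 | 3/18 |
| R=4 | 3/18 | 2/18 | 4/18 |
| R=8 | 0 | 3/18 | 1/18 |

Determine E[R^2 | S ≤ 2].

P(S ≤ 2) = 5/9.
Σ R^2·P over the event = 4·(1/18) + 4·(1/18) + 16·(3/18) + 16·(2/18) + 64·(3/18) = 140/9.
E[R^2 | S ≤ 2] = (140/9) / (5/9) = 28.

28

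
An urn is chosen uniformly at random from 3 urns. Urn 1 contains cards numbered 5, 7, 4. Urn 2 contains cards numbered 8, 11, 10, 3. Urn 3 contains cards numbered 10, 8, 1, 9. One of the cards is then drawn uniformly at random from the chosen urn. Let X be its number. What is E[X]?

E[X | urn 1] = (5+7+4)/3 = 16/3.
E[X | urn 2] = (8+11+10+3)/4 = 8.
E[X | urn 3] = (10+8+1+9)/4 = 7.
By the law of total expectation,
E[X] = (1/3)·(16/3) + (1/3)·(8) + (1/3)·(7) = 61/9.

61/9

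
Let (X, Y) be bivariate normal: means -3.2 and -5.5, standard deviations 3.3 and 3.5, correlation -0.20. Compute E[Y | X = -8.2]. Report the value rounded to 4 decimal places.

-4.4394

The regression of Y on X has slope ρ·σ_Y/σ_X and passes through (μ_X, μ_Y).
E[Y | X=-8.2] = -5.5 + (-0.20)·(3.5/3.3)·(-8.2 − (-3.2)) = -5.5 + (-0.21212)·(-5) = -4.4394.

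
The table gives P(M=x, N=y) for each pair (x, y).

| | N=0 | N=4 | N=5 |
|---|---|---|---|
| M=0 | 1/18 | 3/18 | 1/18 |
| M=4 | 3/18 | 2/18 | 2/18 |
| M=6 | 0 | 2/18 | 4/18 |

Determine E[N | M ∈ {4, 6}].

46/13

P(M ∈ {4, 6}) = 13/18.
Summing N·P(M=x,N=y) over the conditioning event gives 23/9.
E[N | M ∈ {4, 6}] = (23/9) / (13/18) = 46/13.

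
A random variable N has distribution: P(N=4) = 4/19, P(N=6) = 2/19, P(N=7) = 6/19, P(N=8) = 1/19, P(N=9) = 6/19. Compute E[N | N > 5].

116/15

P(N > 5) = 15/19.
Σ over the event: 6·2/19 + 7·6/19 + 8·1/19 + 9·6/19 = 116/19.
E[N | N > 5] = (116/19) / (15/19) = 116/15.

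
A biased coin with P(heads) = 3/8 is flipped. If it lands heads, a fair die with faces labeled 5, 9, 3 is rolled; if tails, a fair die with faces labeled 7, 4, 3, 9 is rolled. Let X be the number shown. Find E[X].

E[X | heads] = (5+9+3)/3 = 17/3.
E[X | tails] = (7+4+3+9)/4 = 23/4.
E[X] = (3/8)·(17/3) + (5/8)·(23/4) = 183/32.

183/32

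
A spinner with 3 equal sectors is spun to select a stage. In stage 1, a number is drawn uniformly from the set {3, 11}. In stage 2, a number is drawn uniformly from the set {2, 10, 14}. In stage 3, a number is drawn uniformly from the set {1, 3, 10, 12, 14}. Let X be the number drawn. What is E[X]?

71/9

E[X | stage 1] = (3+11)/2 = 7.
E[X | stage 2] = (2+10+14)/3 = 26/3.
E[X | stage 3] = (1+3+10+12+14)/5 = 8.
By the law of total expectation,
E[X] = (1/3)·(7) + (1/3)·(26/3) + (1/3)·(8) = 71/9.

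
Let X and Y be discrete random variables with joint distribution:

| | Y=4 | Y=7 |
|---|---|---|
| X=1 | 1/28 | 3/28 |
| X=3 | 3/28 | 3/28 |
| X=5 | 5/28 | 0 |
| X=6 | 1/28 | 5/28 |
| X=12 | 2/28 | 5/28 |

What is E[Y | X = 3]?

11/2

P(X = 3) = 3/14.
Σ Y·P over the event = 4·(3/28) + 7·(3/28) = 33/28.
E[Y | X = 3] = (33/28) / (3/14) = 11/2.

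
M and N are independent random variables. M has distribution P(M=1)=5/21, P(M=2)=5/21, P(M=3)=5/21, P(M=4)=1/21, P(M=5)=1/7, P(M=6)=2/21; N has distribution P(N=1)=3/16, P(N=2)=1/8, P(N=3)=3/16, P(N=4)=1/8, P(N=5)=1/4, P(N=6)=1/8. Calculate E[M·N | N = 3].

P(N = 3) = 3/16.
Summing MN·P(x,y) over outcomes with N = 3 gives 183/112.
E[M·N | N = 3] = (183/112) / (3/16) = 61/7.

61/7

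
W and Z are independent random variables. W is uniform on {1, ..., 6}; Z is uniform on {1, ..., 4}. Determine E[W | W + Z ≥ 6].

32/7

P(W + Z ≥ 6) = 7/12.
Summing W·P(x,y) over outcomes with W + Z ≥ 6 gives 8/3.
E[W | W + Z ≥ 6] = (8/3) / (7/12) = 32/7.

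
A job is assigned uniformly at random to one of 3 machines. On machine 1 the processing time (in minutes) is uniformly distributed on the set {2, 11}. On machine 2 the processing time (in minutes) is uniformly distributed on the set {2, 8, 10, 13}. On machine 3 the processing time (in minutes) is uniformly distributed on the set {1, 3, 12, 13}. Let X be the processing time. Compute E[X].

E[X | machine 1] = (2+11)/2 = 13/2.
E[X | machine 2] = (2+8+10+13)/4 = 33/4.
E[X | machine 3] = (1+3+12+13)/4 = 29/4.
By the law of total expectation,
E[X] = (1/3)·(13/2) + (1/3)·(33/4) + (1/3)·(29/4) = 22/3.

22/3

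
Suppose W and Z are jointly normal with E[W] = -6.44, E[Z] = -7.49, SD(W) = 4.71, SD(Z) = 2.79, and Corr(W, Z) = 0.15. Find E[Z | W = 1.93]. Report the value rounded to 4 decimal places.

E[Z | W=x] = μ_Z + ρ(σ_Z/σ_W)(x − μ_W) for jointly normal variables.
E[Z | W=1.93] = -7.49 + (0.15)·(2.79/4.71)·(1.93 − (-6.44)) = -7.49 + (0.088854)·(8.37) = -6.7463.

-6.7463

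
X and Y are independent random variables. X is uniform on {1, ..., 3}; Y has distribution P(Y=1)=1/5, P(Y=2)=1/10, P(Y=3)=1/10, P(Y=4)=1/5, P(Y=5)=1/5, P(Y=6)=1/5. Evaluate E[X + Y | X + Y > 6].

P(X + Y > 6) = 2/5.
Summing (X+Y)·P(x,y) over outcomes with X + Y > 6 gives 46/15.
E[X + Y | X + Y > 6] = (46/15) / (2/5) = 23/3.

23/3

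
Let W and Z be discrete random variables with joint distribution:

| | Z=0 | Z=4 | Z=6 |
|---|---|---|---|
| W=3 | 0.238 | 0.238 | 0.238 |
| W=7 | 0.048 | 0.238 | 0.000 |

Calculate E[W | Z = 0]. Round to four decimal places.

P(Z = 0) = 0.286.
Σ W·P over the event = 3·(0.238) + 7·(0.048) = 1.050.
E[W | Z = 0] = (1.050) / (0.286) = 3.6713.

3.6713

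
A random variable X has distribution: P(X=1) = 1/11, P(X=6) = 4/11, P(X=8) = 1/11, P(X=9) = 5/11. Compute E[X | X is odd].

P(X is odd) = 6/11.
Σ over the event: 1·1/11 + 9·5/11 = 46/11.
E[X | X is odd] = (46/11) / (6/11) = 23/3.

23/3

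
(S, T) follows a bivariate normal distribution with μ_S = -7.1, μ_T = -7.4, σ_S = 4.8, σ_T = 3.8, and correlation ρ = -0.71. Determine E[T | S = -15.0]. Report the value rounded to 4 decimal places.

-2.9595

The regression of T on S has slope ρ·σ_T/σ_S and passes through (μ_S, μ_T).
E[T | S=-15.0] = -7.4 + (-0.71)·(3.8/4.8)·(-15.0 − (-7.1)) = -7.4 + (-0.562083)·(-7.9) = -2.9595.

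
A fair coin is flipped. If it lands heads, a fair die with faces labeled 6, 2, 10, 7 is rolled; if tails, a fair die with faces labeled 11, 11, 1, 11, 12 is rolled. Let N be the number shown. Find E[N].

309/40

E[N | heads] = (6+2+10+7)/4 = 25/4.
E[N | tails] = (11+11+1+11+12)/5 = 46/5.
By the law of total expectation,
E[N] = (1/2)·(25/4) + (1/2)·(46/5) = 309/40.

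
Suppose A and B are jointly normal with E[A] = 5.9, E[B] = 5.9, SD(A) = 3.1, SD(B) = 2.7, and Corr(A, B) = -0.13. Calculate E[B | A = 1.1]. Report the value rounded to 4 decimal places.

E[B | A=x] = μ_B + ρ(σ_B/σ_A)(x − μ_A) for jointly normal variables.
E[B | A=1.1] = 5.9 + (-0.13)·(2.7/3.1)·(1.1 − (5.9)) = 5.9 + (-0.11323)·(-4.8) = 6.4435.

6.4435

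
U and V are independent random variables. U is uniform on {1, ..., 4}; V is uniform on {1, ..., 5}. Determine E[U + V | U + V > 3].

P(U + V > 3) = 17/20.
Summing (U+V)·P(x,y) over outcomes with U + V > 3 gives 51/10.
E[U + V | U + V > 3] = (51/10) / (17/20) = 6.

6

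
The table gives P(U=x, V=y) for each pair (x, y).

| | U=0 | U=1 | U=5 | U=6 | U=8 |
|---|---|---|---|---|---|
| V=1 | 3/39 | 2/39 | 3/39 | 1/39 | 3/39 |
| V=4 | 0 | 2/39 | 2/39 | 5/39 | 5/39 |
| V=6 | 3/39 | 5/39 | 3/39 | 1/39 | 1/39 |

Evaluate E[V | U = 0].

7/2

P(U = 0) = 2/13.
Σ V·P over the event = 1·(3/39) + 6·(3/39) = 7/13.
E[V | U = 0] = (7/13) / (2/13) = 7/2.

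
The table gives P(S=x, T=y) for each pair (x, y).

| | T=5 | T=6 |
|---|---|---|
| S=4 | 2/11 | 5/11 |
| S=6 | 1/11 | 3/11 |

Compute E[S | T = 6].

19/4

P(T = 6) = 8/11.
Summing S·P(S=x,T=y) over the conditioning event gives 38/11.
E[S | T = 6] = (38/11) / (8/11) = 19/4.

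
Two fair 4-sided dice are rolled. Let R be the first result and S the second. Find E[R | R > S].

Outcomes with R > S: (2,1), (3,1), (3,2), (4,1), (4,2), (4,3), each with probability 1/16.
E[R | R > S] = (2 + 3 + 3 + 4 + 4 + 4) / 6 = 10/3.

10/3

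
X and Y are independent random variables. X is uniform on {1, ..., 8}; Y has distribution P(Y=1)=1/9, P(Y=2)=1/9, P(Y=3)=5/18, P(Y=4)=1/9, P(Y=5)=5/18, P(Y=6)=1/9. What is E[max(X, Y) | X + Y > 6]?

P(X + Y > 6) = 17/24.
Summing max(X,Y)·P(x,y) over outcomes with X + Y > 6 gives 619/144.
E[max(X, Y) | X + Y > 6] = (619/144) / (17/24) = 619/102.

619/102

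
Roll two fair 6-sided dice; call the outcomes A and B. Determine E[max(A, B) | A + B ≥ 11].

Outcomes with A + B ≥ 11: (5,6), (6,5), (6,6), each with probability 1/36.
E[max(A, B) | A + B ≥ 11] = (6 + 6 + 6) / 3 = 6.

6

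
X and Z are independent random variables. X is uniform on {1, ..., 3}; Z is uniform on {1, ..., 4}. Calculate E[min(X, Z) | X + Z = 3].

1

P(X + Z = 3) = 1/6.
Summing min(X,Z)·P(x,y) over outcomes with X + Z = 3 gives 1/6.
E[min(X, Z) | X + Z = 3] = (1/6) / (1/6) = 1.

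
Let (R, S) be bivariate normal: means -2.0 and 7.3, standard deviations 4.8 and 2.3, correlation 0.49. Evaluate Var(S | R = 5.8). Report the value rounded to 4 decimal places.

The conditional variance in a bivariate normal is σ_S²(1 − ρ²), independent of x.
Var(S | R=5.8) = (2.3)²·(1 − (0.49)²) = 5.29·0.7599 = 4.0199.

4.0199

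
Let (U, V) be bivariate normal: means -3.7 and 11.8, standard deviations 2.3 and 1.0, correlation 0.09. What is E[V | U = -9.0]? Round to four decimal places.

E[V | U=x] = μ_V + ρ(σ_V/σ_U)(x − μ_U) for jointly normal variables.
E[V | U=-9.0] = 11.8 + (0.09)·(1.0/2.3)·(-9.0 − (-3.7)) = 11.8 + (0.03913)·(-5.3) = 11.5926.

11.5926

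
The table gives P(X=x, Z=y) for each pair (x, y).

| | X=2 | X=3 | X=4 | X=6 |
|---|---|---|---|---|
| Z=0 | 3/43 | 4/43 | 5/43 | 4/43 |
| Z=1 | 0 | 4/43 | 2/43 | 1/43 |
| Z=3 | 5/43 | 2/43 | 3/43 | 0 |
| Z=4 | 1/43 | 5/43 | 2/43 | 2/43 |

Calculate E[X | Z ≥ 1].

91/27

P(Z ≥ 1) = 27/43.
Summing X·P(X=x,Z=y) over the conditioning event gives 91/43.
E[X | Z ≥ 1] = (91/43) / (27/43) = 91/27.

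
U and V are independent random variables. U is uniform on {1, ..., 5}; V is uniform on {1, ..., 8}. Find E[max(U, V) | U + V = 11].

7

Outcomes with U + V = 11: (3,8), (4,7), (5,6), each with probability 1/40.
E[max(U, V) | U + V = 11] = (8 + 7 + 6) / 3 = 7.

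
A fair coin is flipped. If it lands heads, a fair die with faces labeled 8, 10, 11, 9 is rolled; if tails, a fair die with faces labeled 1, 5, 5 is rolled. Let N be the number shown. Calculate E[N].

79/12

E[N | heads] = (8+10+11+9)/4 = 19/2.
E[N | tails] = (1+5+5)/3 = 11/3.
E[N] = (1/2)·(19/2) + (1/2)·(11/3) = 79/12.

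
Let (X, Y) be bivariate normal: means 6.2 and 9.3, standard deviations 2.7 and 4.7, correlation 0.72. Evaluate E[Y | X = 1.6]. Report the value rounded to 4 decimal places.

For a bivariate normal, E[Y | X=x] = μ_Y + ρ·(σ_Y/σ_X)·(x − μ_X).
E[Y | X=1.6] = 9.3 + (0.72)·(4.7/2.7)·(1.6 − (6.2)) = 9.3 + (1.25333)·(-4.6) = 3.5347.

3.5347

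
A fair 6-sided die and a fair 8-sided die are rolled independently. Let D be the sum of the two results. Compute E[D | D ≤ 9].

P(D ≤ 9) = 11/16.
Σ over the event: 2·1/48 + 3·1/24 + 4·1/16 + 5·1/12 + 6·5/48 + 7·1/8 + 8·1/8 + 9·1/8 = 107/24.
E[D | D ≤ 9] = (107/24) / (11/16) = 214/33.

214/33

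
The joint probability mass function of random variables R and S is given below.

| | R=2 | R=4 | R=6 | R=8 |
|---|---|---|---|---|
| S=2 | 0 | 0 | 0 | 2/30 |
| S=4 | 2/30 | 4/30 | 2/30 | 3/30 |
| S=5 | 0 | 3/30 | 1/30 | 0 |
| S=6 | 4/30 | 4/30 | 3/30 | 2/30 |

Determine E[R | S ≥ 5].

76/17

P(S ≥ 5) = 17/30.
Σ R·P over the event = 2·(4/30) + 4·(3/30) + 4·(4/30) + 6·(1/30) + 6·(3/30) + 8·(2/30) = 38/15.
E[R | S ≥ 5] = (38/15) / (17/30) = 76/17.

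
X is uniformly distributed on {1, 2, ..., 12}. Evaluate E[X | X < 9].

9/2

Given X < 9, X is equally likely to be any of {1, 2, 3, 4, 5, 6, 7, 8}.
E[X | X < 9] = (1 + 2 + 3 + 4 + 5 + 6 + 7 + 8) / 8 = 9/2.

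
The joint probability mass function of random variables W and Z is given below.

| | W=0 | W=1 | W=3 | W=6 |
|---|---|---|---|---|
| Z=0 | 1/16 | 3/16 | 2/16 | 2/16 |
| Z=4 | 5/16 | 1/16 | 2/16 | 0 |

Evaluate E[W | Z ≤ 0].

21/8

P(Z ≤ 0) = 1/2.
Σ W·P over the event = 0·(1/16) + 1·(3/16) + 3·(2/16) + 6·(2/16) = 21/16.
E[W | Z ≤ 0] = (21/16) / (1/2) = 21/8.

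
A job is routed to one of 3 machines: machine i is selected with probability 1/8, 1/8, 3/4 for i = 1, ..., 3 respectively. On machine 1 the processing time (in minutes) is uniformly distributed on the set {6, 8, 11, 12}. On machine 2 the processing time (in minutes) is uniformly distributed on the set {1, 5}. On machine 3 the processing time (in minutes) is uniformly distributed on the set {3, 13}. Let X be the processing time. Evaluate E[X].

E[X | machine 1] = (6+8+11+12)/4 = 37/4.
E[X | machine 2] = (1+5)/2 = 3.
E[X | machine 3] = (3+13)/2 = 8.
By the law of total expectation,
E[X] = (1/8)·(37/4) + (1/8)·(3) + (3/4)·(8) = 241/32.

241/32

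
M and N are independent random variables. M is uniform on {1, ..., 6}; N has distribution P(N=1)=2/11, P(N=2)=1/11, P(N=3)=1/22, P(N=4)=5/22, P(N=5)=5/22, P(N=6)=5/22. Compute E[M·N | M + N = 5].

9/2

P(M + N = 5) = 1/11.
Summing MN·P(x,y) over outcomes with M + N = 5 gives 9/22.
E[M·N | M + N = 5] = (9/22) / (1/11) = 9/2.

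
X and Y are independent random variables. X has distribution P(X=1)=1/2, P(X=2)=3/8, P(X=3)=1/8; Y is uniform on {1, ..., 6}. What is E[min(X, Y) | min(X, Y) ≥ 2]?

P(min(X, Y) ≥ 2) = 5/12.
Summing min(X,Y)·P(x,y) over outcomes with min(X, Y) ≥ 2 gives 11/12.
E[min(X, Y) | min(X, Y) ≥ 2] = (11/12) / (5/12) = 11/5.

11/5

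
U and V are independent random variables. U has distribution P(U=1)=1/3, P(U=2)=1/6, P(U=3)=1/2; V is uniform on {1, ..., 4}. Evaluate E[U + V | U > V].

P(U > V) = 7/24.
Summing (U+V)·P(x,y) over outcomes with U > V gives 5/4.
E[U + V | U > V] = (5/4) / (7/24) = 30/7.

30/7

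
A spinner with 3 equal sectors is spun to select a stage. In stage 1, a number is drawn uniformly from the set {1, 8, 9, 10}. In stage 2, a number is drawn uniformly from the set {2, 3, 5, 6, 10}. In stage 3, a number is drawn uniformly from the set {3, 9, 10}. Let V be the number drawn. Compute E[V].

E[V | stage 1] = (1+8+9+10)/4 = 7.
E[V | stage 2] = (2+3+5+6+10)/5 = 26/5.
E[V | stage 3] = (3+9+10)/3 = 22/3.
E[V] = (1/3)·(7) + (1/3)·(26/5) + (1/3)·(22/3) = 293/45.

293/45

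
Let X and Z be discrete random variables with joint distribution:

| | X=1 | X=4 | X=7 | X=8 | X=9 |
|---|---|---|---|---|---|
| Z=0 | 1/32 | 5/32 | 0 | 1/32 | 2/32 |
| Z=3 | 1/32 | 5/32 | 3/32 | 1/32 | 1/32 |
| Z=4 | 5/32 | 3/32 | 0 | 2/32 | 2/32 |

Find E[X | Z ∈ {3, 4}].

110/23

P(Z ∈ {3, 4}) = 23/32.
Summing X·P(X=x,Z=y) over the conditioning event gives 55/16.
E[X | Z ∈ {3, 4}] = (55/16) / (23/32) = 110/23.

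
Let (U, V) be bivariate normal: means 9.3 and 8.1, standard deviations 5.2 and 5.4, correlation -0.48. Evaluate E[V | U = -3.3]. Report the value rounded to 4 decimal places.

14.3806

E[V | U=x] = μ_V + ρ(σ_V/σ_U)(x − μ_U) for jointly normal variables.
E[V | U=-3.3] = 8.1 + (-0.48)·(5.4/5.2)·(-3.3 − (9.3)) = 8.1 + (-0.49846)·(-12.6) = 14.3806.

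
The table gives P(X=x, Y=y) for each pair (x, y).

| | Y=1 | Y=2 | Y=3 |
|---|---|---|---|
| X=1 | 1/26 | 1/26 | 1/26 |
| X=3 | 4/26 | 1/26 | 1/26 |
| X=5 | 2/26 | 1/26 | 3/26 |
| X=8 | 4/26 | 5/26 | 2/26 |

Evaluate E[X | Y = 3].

P(Y = 3) = 7/26.
Σ X·P over the event = 1·(1/26) + 3·(1/26) + 5·(3/26) + 8·(2/26) = 35/26.
E[X | Y = 3] = (35/26) / (7/26) = 5.

5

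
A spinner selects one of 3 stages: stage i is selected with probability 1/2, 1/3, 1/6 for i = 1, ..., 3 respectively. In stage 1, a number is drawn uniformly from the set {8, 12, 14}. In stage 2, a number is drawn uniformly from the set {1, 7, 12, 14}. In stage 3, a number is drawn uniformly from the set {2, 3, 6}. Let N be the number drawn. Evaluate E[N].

82/9

E[N | stage 1] = (8+12+14)/3 = 34/3.
E[N | stage 2] = (1+7+12+14)/4 = 17/2.
E[N | stage 3] = (2+3+6)/3 = 11/3.
By the law of total expectation,
E[N] = (1/2)·(34/3) + (1/3)·(17/2) + (1/6)·(11/3) = 82/9.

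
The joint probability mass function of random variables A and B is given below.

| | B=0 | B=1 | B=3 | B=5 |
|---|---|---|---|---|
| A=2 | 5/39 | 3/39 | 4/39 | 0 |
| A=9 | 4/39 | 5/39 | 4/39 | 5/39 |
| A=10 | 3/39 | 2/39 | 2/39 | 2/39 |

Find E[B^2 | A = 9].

P(A = 9) = 6/13.
Σ B^2·P over the event = 0·(4/39) + 1·(5/39) + 9·(4/39) + 25·(5/39) = 166/39.
E[B^2 | A = 9] = (166/39) / (6/13) = 83/9.

83/9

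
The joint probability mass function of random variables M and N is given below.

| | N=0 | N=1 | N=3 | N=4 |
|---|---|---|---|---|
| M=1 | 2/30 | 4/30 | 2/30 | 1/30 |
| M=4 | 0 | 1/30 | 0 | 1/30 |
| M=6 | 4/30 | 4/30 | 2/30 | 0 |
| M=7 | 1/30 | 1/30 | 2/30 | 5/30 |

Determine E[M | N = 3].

14/3

P(N = 3) = 1/5.
Σ M·P over the event = 1·(2/30) + 6·(2/30) + 7·(2/30) = 14/15.
E[M | N = 3] = (14/15) / (1/5) = 14/3.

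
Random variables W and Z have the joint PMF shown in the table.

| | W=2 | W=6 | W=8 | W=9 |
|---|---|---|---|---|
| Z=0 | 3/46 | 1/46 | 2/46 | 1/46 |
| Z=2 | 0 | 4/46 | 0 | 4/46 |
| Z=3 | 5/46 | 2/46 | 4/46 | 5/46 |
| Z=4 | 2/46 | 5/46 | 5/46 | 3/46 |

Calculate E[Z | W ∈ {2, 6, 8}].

89/33

P(W ∈ {2, 6, 8}) = 33/46.
Summing Z·P(W=x,Z=y) over the conditioning event gives 89/46.
E[Z | W ∈ {2, 6, 8}] = (89/46) / (33/46) = 89/33.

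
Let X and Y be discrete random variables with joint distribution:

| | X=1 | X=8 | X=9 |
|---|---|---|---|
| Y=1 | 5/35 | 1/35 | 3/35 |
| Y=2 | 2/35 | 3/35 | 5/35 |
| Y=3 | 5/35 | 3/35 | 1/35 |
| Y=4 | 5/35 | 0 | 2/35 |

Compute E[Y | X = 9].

24/11

P(X = 9) = 11/35.
Σ Y·P over the event = 1·(3/35) + 2·(5/35) + 3·(1/35) + 4·(2/35) = 24/35.
E[Y | X = 9] = (24/35) / (11/35) = 24/11.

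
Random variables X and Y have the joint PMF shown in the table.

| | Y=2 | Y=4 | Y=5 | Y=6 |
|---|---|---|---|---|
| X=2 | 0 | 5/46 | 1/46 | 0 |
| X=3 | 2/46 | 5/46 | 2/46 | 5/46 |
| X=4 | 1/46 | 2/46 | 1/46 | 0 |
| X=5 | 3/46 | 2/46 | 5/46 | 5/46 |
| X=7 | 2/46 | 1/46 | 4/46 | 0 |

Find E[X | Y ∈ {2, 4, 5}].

77/18

P(Y ∈ {2, 4, 5}) = 18/23.
Summing X·P(X=x,Y=y) over the conditioning event gives 77/23.
E[X | Y ∈ {2, 4, 5}] = (77/23) / (18/23) = 77/18.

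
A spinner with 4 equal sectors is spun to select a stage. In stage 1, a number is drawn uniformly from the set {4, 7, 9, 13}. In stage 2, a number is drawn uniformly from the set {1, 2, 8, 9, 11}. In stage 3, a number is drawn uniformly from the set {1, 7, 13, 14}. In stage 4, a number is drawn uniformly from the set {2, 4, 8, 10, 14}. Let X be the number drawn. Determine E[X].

E[X | stage 1] = (4+7+9+13)/4 = 33/4.
E[X | stage 2] = (1+2+8+9+11)/5 = 31/5.
E[X | stage 3] = (1+7+13+14)/4 = 35/4.
E[X | stage 4] = (2+4+8+10+14)/5 = 38/5.
By the law of total expectation,
E[X] = (1/4)·(33/4) + (1/4)·(31/5) + (1/4)·(35/4) + (1/4)·(38/5) = 77/10.

77/10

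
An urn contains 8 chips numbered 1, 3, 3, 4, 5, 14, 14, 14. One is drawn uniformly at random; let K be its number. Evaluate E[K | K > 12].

P(K > 12) = 3/8.
Σ over the event: 14·3/8 = 21/4.
E[K | K > 12] = (21/4) / (3/8) = 14.

14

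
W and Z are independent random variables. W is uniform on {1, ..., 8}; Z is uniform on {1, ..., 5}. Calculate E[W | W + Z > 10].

Outcomes with W + Z > 10: (6,5), (7,4), (7,5), (8,3), (8,4), (8,5), each with probability 1/40.
E[W | W + Z > 10] = (6 + 7 + 7 + 8 + 8 + 8) / 6 = 22/3.

22/3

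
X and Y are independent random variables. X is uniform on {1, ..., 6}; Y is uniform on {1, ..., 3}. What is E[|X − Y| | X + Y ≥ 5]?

29/12

P(X + Y ≥ 5) = 2/3.
Summing |X−Y|·P(x,y) over outcomes with X + Y ≥ 5 gives 29/18.
E[|X − Y| | X + Y ≥ 5] = (29/18) / (2/3) = 29/12.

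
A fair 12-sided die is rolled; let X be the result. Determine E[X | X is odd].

6

Given X is odd, X is equally likely to be any of {1, 3, 5, 7, 9, 11}.
E[X | X is odd] = (1 + 3 + 5 + 7 + 9 + 11) / 6 = 6.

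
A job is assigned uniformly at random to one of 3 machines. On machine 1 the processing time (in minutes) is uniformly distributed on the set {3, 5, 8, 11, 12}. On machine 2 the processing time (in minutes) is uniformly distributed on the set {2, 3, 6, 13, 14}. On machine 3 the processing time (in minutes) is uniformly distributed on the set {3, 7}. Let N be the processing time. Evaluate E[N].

34/5

E[N | machine 1] = (3+5+8+11+12)/5 = 39/5.
E[N | machine 2] = (2+3+6+13+14)/5 = 38/5.
E[N | machine 3] = (3+7)/2 = 5.
E[N] = (1/3)·(39/5) + (1/3)·(38/5) + (1/3)·(5) = 34/5.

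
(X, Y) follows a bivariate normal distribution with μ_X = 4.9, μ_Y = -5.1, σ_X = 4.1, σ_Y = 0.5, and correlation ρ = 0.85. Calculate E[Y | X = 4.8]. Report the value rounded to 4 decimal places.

The regression of Y on X has slope ρ·σ_Y/σ_X and passes through (μ_X, μ_Y).
E[Y | X=4.8] = -5.1 + (0.85)·(0.5/4.1)·(4.8 − (4.9)) = -5.1 + (0.10366)·(-0.1) = -5.1104.

-5.1104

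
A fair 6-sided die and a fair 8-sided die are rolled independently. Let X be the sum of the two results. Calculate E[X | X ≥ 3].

382/47

P(X ≥ 3) = 47/48.
E[X | X ≥ 3] = (191/24) / (47/48) = 382/47.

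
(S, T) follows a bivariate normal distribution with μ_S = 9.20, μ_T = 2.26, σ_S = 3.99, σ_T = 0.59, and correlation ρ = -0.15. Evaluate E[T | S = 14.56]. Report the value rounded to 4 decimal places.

2.1411

The regression of T on S has slope ρ·σ_T/σ_S and passes through (μ_S, μ_T).
E[T | S=14.56] = 2.26 + (-0.15)·(0.59/3.99)·(14.56 − (9.20)) = 2.26 + (-0.02218)·(5.36) = 2.1411.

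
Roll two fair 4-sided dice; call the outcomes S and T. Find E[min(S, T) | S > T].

P(S > T) = 3/8.
Summing min(S,T)·P(x,y) over outcomes with S > T gives 5/8.
E[min(S, T) | S > T] = (5/8) / (3/8) = 5/3.

5/3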